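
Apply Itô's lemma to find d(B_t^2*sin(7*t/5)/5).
d(B_t^2*sin(7*t/5)/5) = (7*B_t^2*cos(7*t/5)/25 + sin(7*t/5)/5) dt + (2*B_t*sin(7*t/5)/5) dB_t

Itô's formula for f(t, x): d f(t, B_t) = (f_t + (1/2) f_xx) dt + f_x dB_t. Compute partials of f(t, x) = x^2*sin(7*t/5)/5:
  f_t(t,x)  = 7*x^2*cos(7*t/5)/25
  f_x(t,x)  = 2*x*sin(7*t/5)/5
  f_xx(t,x) = 2*sin(7*t/5)/5
Assemble drift = f_t + (1/2) f_xx = 7*x^2*cos(7*t/5)/25 + sin(7*t/5)/5 and diffusion = f_x = 2*x*sin(7*t/5)/5. Substituting x = B_t:
  d(B_t^2*sin(7*t/5)/5) = (7*B_t^2*cos(7*t/5)/25 + sin(7*t/5)/5) dt + (2*B_t*sin(7*t/5)/5) dB_t.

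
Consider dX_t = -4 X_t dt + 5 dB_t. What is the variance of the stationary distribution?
lim Var(X_t) = 25/8

The OU SDE dX = -theta X dt + sigma dB admits the integrating factor exp(theta t): d(exp(theta t) X_t) = sigma exp(theta t) dB_t. Integrating from 0 to t gives X_t = x_0 * exp(-theta t) + sigma * int_0^t exp(-theta (t-s)) dB_s for any initial x_0. The Itô integral has variance (by the Itô isometry) sigma^2 * int_0^t exp(-2 theta (t - s)) ds = sigma^2 * (1 - exp(-2 theta t)) / (2 theta), independent of x_0.
With theta = 4, sigma = 5:
  Var(X_t) = (5)^2 * (1 - exp(-2*4 t)) / (2 * 4) = 25/8 - 25*exp(-8*t)/8.
As t -> infinity, exp(-2*4 t) -> 0, so the stationary variance is sigma^2 / (2 theta) = 25/8.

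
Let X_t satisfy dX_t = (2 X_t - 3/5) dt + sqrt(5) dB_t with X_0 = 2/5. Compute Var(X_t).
Var(X_t) = 5*exp(4*t)/4 - 5/4

The variance V(t) = Var(X_t) satisfies V'(t) = 2 a V(t) + c^2 with V(0) = 0 (drift coefficient is linear in X, diffusion is constant). With a = 2, c = sqrt(5), the solution is
  V(t) = (c^2 / (2 a)) * (exp(2 a t) - 1)
       = (sqrt(5)^2 / (2*2)) * (exp(4 t) - 1)
       = 5*exp(4*t)/4 - 5/4.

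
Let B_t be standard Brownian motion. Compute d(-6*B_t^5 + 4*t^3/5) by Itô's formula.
d(-6*B_t^5 + 4*t^3/5) = (-60*B_t^3 + 12*t^2/5) dt + (-30*B_t^4) dB_t

Itô's formula for f(t, x): d f(t, B_t) = (f_t + (1/2) f_xx) dt + f_x dB_t. Compute partials of f(t, x) = 4*t^3/5 - 6*x^5:
  f_t(t,x)  = 12*t^2/5
  f_x(t,x)  = -30*x^4
  f_xx(t,x) = -120*x^3
Assemble drift = f_t + (1/2) f_xx = 12*t^2/5 - 60*x^3 and diffusion = f_x = -30*x^4. Substituting x = B_t:
  d(-6*B_t^5 + 4*t^3/5) = (-60*B_t^3 + 12*t^2/5) dt + (-30*B_t^4) dB_t.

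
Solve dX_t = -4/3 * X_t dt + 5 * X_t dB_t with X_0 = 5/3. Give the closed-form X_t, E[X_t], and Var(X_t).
X_t = 5/3 * exp((-83/6) t + (5) B_t); E[X_t] = 5*exp(-4*t/3)/3; Var(X_t) = (25*exp(25*t) - 25)*exp(-8*t/3)/9

For GBM dX = mu X dt + sigma X dB with X_0 = x_0, apply Itô to Y = log X: dY = (mu - sigma^2/2) dt + sigma dB, so Y_t = log(x_0) + (mu - sigma^2/2) t + sigma B_t and hence X_t = x_0 * exp((mu - sigma^2/2) t + sigma B_t).
With mu = -4/3, sigma = 5, x_0 = 5/3, this gives:
  X_t = 5/3 * exp((-83/6) * t + (5) * B_t).
Since sigma*B_t ~ Normal(0, sigma^2 t), E[exp(sigma*B_t)] = exp(sigma^2 t / 2); so E[X_t] = x_0 * exp((mu - sigma^2/2) t) * exp(sigma^2 t / 2) = x_0 * exp(mu t) = 5*exp(-4*t/3)/3.
Var(X_t) = E[X_t^2] - (E[X_t])^2 = x_0^2 * exp(2 mu t) * (exp(sigma^2 t) - 1) = (25*exp(25*t) - 25)*exp(-8*t/3)/9.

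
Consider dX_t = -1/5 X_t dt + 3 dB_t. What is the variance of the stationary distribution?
lim Var(X_t) = 45/2

The OU SDE dX = -theta X dt + sigma dB admits the integrating factor exp(theta t): d(exp(theta t) X_t) = sigma exp(theta t) dB_t. Integrating from 0 to t gives X_t = x_0 * exp(-theta t) + sigma * int_0^t exp(-theta (t-s)) dB_s for any initial x_0. The Itô integral has variance (by the Itô isometry) sigma^2 * int_0^t exp(-2 theta (t - s)) ds = sigma^2 * (1 - exp(-2 theta t)) / (2 theta), independent of x_0.
With theta = 1/5, sigma = 3:
  Var(X_t) = (3)^2 * (1 - exp(-2*1/5 t)) / (2 * 1/5) = 45/2 - 45*exp(-2*t/5)/2.
As t -> infinity, exp(-2*1/5 t) -> 0, so the stationary variance is sigma^2 / (2 theta) = 45/2.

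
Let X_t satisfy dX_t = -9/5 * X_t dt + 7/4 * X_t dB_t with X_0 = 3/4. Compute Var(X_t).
Var(X_t) = (9*exp(49*t/16) - 9)*exp(-18*t/5)/16

For GBM dX = mu X dt + sigma X dB with X_0 = x_0, apply Itô to Y = log X: dY = (mu - sigma^2/2) dt + sigma dB, so Y_t = log(x_0) + (mu - sigma^2/2) t + sigma B_t and hence X_t = x_0 * exp((mu - sigma^2/2) t + sigma B_t).
With mu = -9/5, sigma = 7/4, x_0 = 3/4, this gives:
  X_t = 3/4 * exp((-533/160) * t + (7/4) * B_t).
Since sigma*B_t ~ Normal(0, sigma^2 t), E[exp(sigma*B_t)] = exp(sigma^2 t / 2); so E[X_t] = x_0 * exp((mu - sigma^2/2) t) * exp(sigma^2 t / 2) = x_0 * exp(mu t) = 3*exp(-9*t/5)/4.
Var(X_t) = E[X_t^2] - (E[X_t])^2 = x_0^2 * exp(2 mu t) * (exp(sigma^2 t) - 1) = (9*exp(49*t/16) - 9)*exp(-18*t/5)/16.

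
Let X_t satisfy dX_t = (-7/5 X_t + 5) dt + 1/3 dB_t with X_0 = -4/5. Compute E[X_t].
E[X_t] = 25/7 - 153*exp(-7*t/5)/35

Taking expectations and using E[dB_t] = 0, the mean m(t) = E[X_t] satisfies the ODE m'(t) = a m(t) + b with m(0) = x_0. With a = -7/5, b = 5, x_0 = -4/5, the solution is
  m(t) = x_0 * exp(a t) + (b/a) * (exp(a t) - 1)
       = (-4/5) * exp((-7/5) t) + (5/(-7/5)) * (exp((-7/5) t) - 1)
       = 25/7 - 153*exp(-7*t/5)/35.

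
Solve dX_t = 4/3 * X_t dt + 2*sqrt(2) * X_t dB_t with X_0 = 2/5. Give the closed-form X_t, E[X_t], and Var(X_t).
X_t = 2/5 * exp((-8/3) t + (2*sqrt(2)) B_t); E[X_t] = 2*exp(4*t/3)/5; Var(X_t) = 4*(exp(8*t) - 1)*exp(8*t/3)/25

For GBM dX = mu X dt + sigma X dB with X_0 = x_0, apply Itô to Y = log X: dY = (mu - sigma^2/2) dt + sigma dB, so Y_t = log(x_0) + (mu - sigma^2/2) t + sigma B_t and hence X_t = x_0 * exp((mu - sigma^2/2) t + sigma B_t).
With mu = 4/3, sigma = 2*sqrt(2), x_0 = 2/5, this gives:
  X_t = 2/5 * exp((-8/3) * t + (2*sqrt(2)) * B_t).
Since sigma*B_t ~ Normal(0, sigma^2 t), E[exp(sigma*B_t)] = exp(sigma^2 t / 2); so E[X_t] = x_0 * exp((mu - sigma^2/2) t) * exp(sigma^2 t / 2) = x_0 * exp(mu t) = 2*exp(4*t/3)/5.
Var(X_t) = E[X_t^2] - (E[X_t])^2 = x_0^2 * exp(2 mu t) * (exp(sigma^2 t) - 1) = 4*(exp(8*t) - 1)*exp(8*t/3)/25.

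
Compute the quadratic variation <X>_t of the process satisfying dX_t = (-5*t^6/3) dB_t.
<X>_t = 25*t^13/117

For an Itô process dX_t = a(t) dt + b(t) dB_t, the quadratic variation is <X>_t = int_0^t b(s)^2 ds (the drift term does not contribute). Here b(s) = -5*s^6/3, so
  b(s)^2 = 25*s^12/9.
Integrating from 0 to t:
  <X>_t = int_0^t (25*s^12/9) ds = 25*t^13/117.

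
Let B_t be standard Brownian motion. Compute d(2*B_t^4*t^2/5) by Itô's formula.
d(2*B_t^4*t^2/5) = (4*B_t^2*t*(B_t^2 + 3*t)/5) dt + (8*B_t^3*t^2/5) dB_t

Itô's formula for f(t, x): d f(t, B_t) = (f_t + (1/2) f_xx) dt + f_x dB_t. Compute partials of f(t, x) = 2*t^2*x^4/5:
  f_t(t,x)  = 4*t*x^4/5
  f_x(t,x)  = 8*t^2*x^3/5
  f_xx(t,x) = 24*t^2*x^2/5
Assemble drift = f_t + (1/2) f_xx = 4*t*x^2*(3*t + x^2)/5 and diffusion = f_x = 8*t^2*x^3/5. Substituting x = B_t:
  d(2*B_t^4*t^2/5) = (4*B_t^2*t*(B_t^2 + 3*t)/5) dt + (8*B_t^3*t^2/5) dB_t.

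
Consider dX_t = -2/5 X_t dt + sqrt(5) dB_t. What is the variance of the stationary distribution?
lim Var(X_t) = 25/4

The OU SDE dX = -theta X dt + sigma dB admits the integrating factor exp(theta t): d(exp(theta t) X_t) = sigma exp(theta t) dB_t. Integrating from 0 to t gives X_t = x_0 * exp(-theta t) + sigma * int_0^t exp(-theta (t-s)) dB_s for any initial x_0. The Itô integral has variance (by the Itô isometry) sigma^2 * int_0^t exp(-2 theta (t - s)) ds = sigma^2 * (1 - exp(-2 theta t)) / (2 theta), independent of x_0.
With theta = 2/5, sigma = sqrt(5):
  Var(X_t) = (sqrt(5))^2 * (1 - exp(-2*2/5 t)) / (2 * 2/5) = 25/4 - 25*exp(-4*t/5)/4.
As t -> infinity, exp(-2*2/5 t) -> 0, so the stationary variance is sigma^2 / (2 theta) = 25/4.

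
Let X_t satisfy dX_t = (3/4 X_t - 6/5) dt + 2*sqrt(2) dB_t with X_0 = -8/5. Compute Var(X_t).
Var(X_t) = 16*exp(3*t/2)/3 - 16/3

The variance V(t) = Var(X_t) satisfies V'(t) = 2 a V(t) + c^2 with V(0) = 0 (drift coefficient is linear in X, diffusion is constant). With a = 3/4, c = 2*sqrt(2), the solution is
  V(t) = (c^2 / (2 a)) * (exp(2 a t) - 1)
       = ((2*sqrt(2))^2 / (2*(3/4))) * (exp((3/2) t) - 1)
       = 16*exp(3*t/2)/3 - 16/3.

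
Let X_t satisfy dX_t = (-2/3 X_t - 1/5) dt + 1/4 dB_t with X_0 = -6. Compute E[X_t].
E[X_t] = -3/10 - 57*exp(-2*t/3)/10

Taking expectations and using E[dB_t] = 0, the mean m(t) = E[X_t] satisfies the ODE m'(t) = a m(t) + b with m(0) = x_0. With a = -2/3, b = -1/5, x_0 = -6, the solution is
  m(t) = x_0 * exp(a t) + (b/a) * (exp(a t) - 1)
       = (-6) * exp((-2/3) t) + ((-1/5)/(-2/3)) * (exp((-2/3) t) - 1)
       = -3/10 - 57*exp(-2*t/3)/10.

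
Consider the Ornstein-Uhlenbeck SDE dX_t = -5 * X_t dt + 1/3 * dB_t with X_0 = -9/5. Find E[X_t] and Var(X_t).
E[X_t] = -9*exp(-5*t)/5; Var(X_t) = 1/90 - exp(-10*t)/90

The OU SDE dX = -theta X dt + sigma dB admits the integrating factor exp(theta t): d(exp(theta t) X_t) = sigma exp(theta t) dB_t. Integrating from 0 to t:
  X_t = x_0 * exp(-theta t) + sigma * int_0^t exp(-theta (t-s)) dB_s.
The Itô integral has mean 0 and (by the Itô isometry) variance sigma^2 * int_0^t exp(-2 theta (t - s)) ds = sigma^2 * (1 - exp(-2 theta t)) / (2 theta).
With theta = 5, sigma = 1/3, x_0 = -9/5:
  E[X_t] = -9/5 * exp(-5 t) = -9*exp(-5*t)/5
  Var(X_t) = (1/3)^2 * (1 - exp(-2*5 t)) / (2 * 5) = 1/90 - exp(-10*t)/90.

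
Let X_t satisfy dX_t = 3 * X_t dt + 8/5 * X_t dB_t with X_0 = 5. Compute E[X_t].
E[X_t] = 5*exp(3*t)

For GBM dX = mu X dt + sigma X dB with X_0 = x_0, apply Itô to Y = log X: dY = (mu - sigma^2/2) dt + sigma dB, so Y_t = log(x_0) + (mu - sigma^2/2) t + sigma B_t and hence X_t = x_0 * exp((mu - sigma^2/2) t + sigma B_t).
With mu = 3, sigma = 8/5, x_0 = 5, this gives:
  X_t = 5 * exp((43/25) * t + (8/5) * B_t).
Since sigma*B_t ~ Normal(0, sigma^2 t), E[exp(sigma*B_t)] = exp(sigma^2 t / 2); so E[X_t] = x_0 * exp((mu - sigma^2/2) t) * exp(sigma^2 t / 2) = x_0 * exp(mu t) = 5*exp(3*t).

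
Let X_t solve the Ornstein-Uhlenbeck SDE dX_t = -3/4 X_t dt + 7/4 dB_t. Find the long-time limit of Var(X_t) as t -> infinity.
lim Var(X_t) = 49/24

The OU SDE dX = -theta X dt + sigma dB admits the integrating factor exp(theta t): d(exp(theta t) X_t) = sigma exp(theta t) dB_t. Integrating from 0 to t gives X_t = x_0 * exp(-theta t) + sigma * int_0^t exp(-theta (t-s)) dB_s for any initial x_0. The Itô integral has variance (by the Itô isometry) sigma^2 * int_0^t exp(-2 theta (t - s)) ds = sigma^2 * (1 - exp(-2 theta t)) / (2 theta), independent of x_0.
With theta = 3/4, sigma = 7/4:
  Var(X_t) = (7/4)^2 * (1 - exp(-2*3/4 t)) / (2 * 3/4) = 49/24 - 49*exp(-3*t/2)/24.
As t -> infinity, exp(-2*3/4 t) -> 0, so the stationary variance is sigma^2 / (2 theta) = 49/24.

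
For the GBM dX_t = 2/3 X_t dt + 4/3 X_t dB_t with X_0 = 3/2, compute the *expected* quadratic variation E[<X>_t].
E[<X>_t] = 9*exp(28*t/9)/7 - 9/7

<X>_t = int_0^t ((4/3) * X_s)^2 ds. Taking expectation inside the integral: E[<X>_t] = (4/3)^2 * int_0^t E[X_s^2] ds. For GBM, E[X_s^2] = x_0^2 * exp((2 mu + sigma^2) s). Integrating:
  E[<X>_t] = (4/3)^2 * (3/2)^2 * (exp((2*(2/3) + (4/3)^2) t) - 1) / (2*(2/3) + (4/3)^2)
           = (4/3)^2 * (3/2)^2 * (exp((28/9) t) - 1) / (28/9) = 9*exp(28*t/9)/7 - 9/7.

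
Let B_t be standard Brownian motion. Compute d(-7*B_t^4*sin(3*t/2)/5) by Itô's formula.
d(-7*B_t^4*sin(3*t/2)/5) = (-21*B_t^2*(B_t^2*cos(3*t/2) + 4*sin(3*t/2))/10) dt + (-28*B_t^3*sin(3*t/2)/5) dB_t

Itô's formula for f(t, x): d f(t, B_t) = (f_t + (1/2) f_xx) dt + f_x dB_t. Compute partials of f(t, x) = -7*x^4*sin(3*t/2)/5:
  f_t(t,x)  = -21*x^4*cos(3*t/2)/10
  f_x(t,x)  = -28*x^3*sin(3*t/2)/5
  f_xx(t,x) = -84*x^2*sin(3*t/2)/5
Assemble drift = f_t + (1/2) f_xx = -21*x^2*(x^2*cos(3*t/2) + 4*sin(3*t/2))/10 and diffusion = f_x = -28*x^3*sin(3*t/2)/5. Substituting x = B_t:
  d(-7*B_t^4*sin(3*t/2)/5) = (-21*B_t^2*(B_t^2*cos(3*t/2) + 4*sin(3*t/2))/10) dt + (-28*B_t^3*sin(3*t/2)/5) dB_t.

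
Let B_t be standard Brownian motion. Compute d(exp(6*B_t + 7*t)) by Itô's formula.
d(exp(6*B_t + 7*t)) = (25*exp(6*B_t + 7*t)) dt + (6*exp(6*B_t + 7*t)) dB_t

Itô's formula for f(t, x): d f(t, B_t) = (f_t + (1/2) f_xx) dt + f_x dB_t. Compute partials of f(t, x) = exp(7*t + 6*x):
  f_t(t,x)  = 7*exp(7*t + 6*x)
  f_x(t,x)  = 6*exp(7*t + 6*x)
  f_xx(t,x) = 36*exp(7*t + 6*x)
Assemble drift = f_t + (1/2) f_xx = 25*exp(7*t + 6*x) and diffusion = f_x = 6*exp(7*t + 6*x). Substituting x = B_t:
  d(exp(6*B_t + 7*t)) = (25*exp(6*B_t + 7*t)) dt + (6*exp(6*B_t + 7*t)) dB_t.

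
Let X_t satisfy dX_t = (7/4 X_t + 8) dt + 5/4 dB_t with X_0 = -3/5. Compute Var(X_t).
Var(X_t) = 25*exp(7*t/2)/56 - 25/56

The variance V(t) = Var(X_t) satisfies V'(t) = 2 a V(t) + c^2 with V(0) = 0 (drift coefficient is linear in X, diffusion is constant). With a = 7/4, c = 5/4, the solution is
  V(t) = (c^2 / (2 a)) * (exp(2 a t) - 1)
       = ((5/4)^2 / (2*(7/4))) * (exp((7/2) t) - 1)
       = 25*exp(7*t/2)/56 - 25/56.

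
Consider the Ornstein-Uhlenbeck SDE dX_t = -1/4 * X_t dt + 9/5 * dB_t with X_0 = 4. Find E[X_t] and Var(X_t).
E[X_t] = 4*exp(-t/4); Var(X_t) = 162/25 - 162*exp(-t/2)/25

The OU SDE dX = -theta X dt + sigma dB admits the integrating factor exp(theta t): d(exp(theta t) X_t) = sigma exp(theta t) dB_t. Integrating from 0 to t:
  X_t = x_0 * exp(-theta t) + sigma * int_0^t exp(-theta (t-s)) dB_s.
The Itô integral has mean 0 and (by the Itô isometry) variance sigma^2 * int_0^t exp(-2 theta (t - s)) ds = sigma^2 * (1 - exp(-2 theta t)) / (2 theta).
With theta = 1/4, sigma = 9/5, x_0 = 4:
  E[X_t] = 4 * exp(-1/4 t) = 4*exp(-t/4)
  Var(X_t) = (9/5)^2 * (1 - exp(-2*1/4 t)) / (2 * 1/4) = 162/25 - 162*exp(-t/2)/25.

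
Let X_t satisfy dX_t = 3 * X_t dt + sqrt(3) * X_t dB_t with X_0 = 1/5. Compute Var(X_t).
Var(X_t) = (exp(3*t) - 1)*exp(6*t)/25

For GBM dX = mu X dt + sigma X dB with X_0 = x_0, apply Itô to Y = log X: dY = (mu - sigma^2/2) dt + sigma dB, so Y_t = log(x_0) + (mu - sigma^2/2) t + sigma B_t and hence X_t = x_0 * exp((mu - sigma^2/2) t + sigma B_t).
With mu = 3, sigma = sqrt(3), x_0 = 1/5, this gives:
  X_t = 1/5 * exp((3/2) * t + (sqrt(3)) * B_t).
Since sigma*B_t ~ Normal(0, sigma^2 t), E[exp(sigma*B_t)] = exp(sigma^2 t / 2); so E[X_t] = x_0 * exp((mu - sigma^2/2) t) * exp(sigma^2 t / 2) = x_0 * exp(mu t) = exp(3*t)/5.
Var(X_t) = E[X_t^2] - (E[X_t])^2 = x_0^2 * exp(2 mu t) * (exp(sigma^2 t) - 1) = (exp(3*t) - 1)*exp(6*t)/25.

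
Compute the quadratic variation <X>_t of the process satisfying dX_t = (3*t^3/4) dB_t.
<X>_t = 9*t^7/112

For an Itô process dX_t = a(t) dt + b(t) dB_t, the quadratic variation is <X>_t = int_0^t b(s)^2 ds (the drift term does not contribute). Here b(s) = 3*s^3/4, so
  b(s)^2 = 9*s^6/16.
Integrating from 0 to t:
  <X>_t = int_0^t (9*s^6/16) ds = 9*t^7/112.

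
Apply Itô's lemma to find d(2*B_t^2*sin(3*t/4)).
d(2*B_t^2*sin(3*t/4)) = (3*B_t^2*cos(3*t/4)/2 + 2*sin(3*t/4)) dt + (4*B_t*sin(3*t/4)) dB_t

Itô's formula for f(t, x): d f(t, B_t) = (f_t + (1/2) f_xx) dt + f_x dB_t. Compute partials of f(t, x) = 2*x^2*sin(3*t/4):
  f_t(t,x)  = 3*x^2*cos(3*t/4)/2
  f_x(t,x)  = 4*x*sin(3*t/4)
  f_xx(t,x) = 4*sin(3*t/4)
Assemble drift = f_t + (1/2) f_xx = 3*x^2*cos(3*t/4)/2 + 2*sin(3*t/4) and diffusion = f_x = 4*x*sin(3*t/4). Substituting x = B_t:
  d(2*B_t^2*sin(3*t/4)) = (3*B_t^2*cos(3*t/4)/2 + 2*sin(3*t/4)) dt + (4*B_t*sin(3*t/4)) dB_t.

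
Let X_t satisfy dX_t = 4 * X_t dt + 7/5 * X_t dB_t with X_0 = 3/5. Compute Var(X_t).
Var(X_t) = 9*(exp(49*t/25) - 1)*exp(8*t)/25

For GBM dX = mu X dt + sigma X dB with X_0 = x_0, apply Itô to Y = log X: dY = (mu - sigma^2/2) dt + sigma dB, so Y_t = log(x_0) + (mu - sigma^2/2) t + sigma B_t and hence X_t = x_0 * exp((mu - sigma^2/2) t + sigma B_t).
With mu = 4, sigma = 7/5, x_0 = 3/5, this gives:
  X_t = 3/5 * exp((151/50) * t + (7/5) * B_t).
Since sigma*B_t ~ Normal(0, sigma^2 t), E[exp(sigma*B_t)] = exp(sigma^2 t / 2); so E[X_t] = x_0 * exp((mu - sigma^2/2) t) * exp(sigma^2 t / 2) = x_0 * exp(mu t) = 3*exp(4*t)/5.
Var(X_t) = E[X_t^2] - (E[X_t])^2 = x_0^2 * exp(2 mu t) * (exp(sigma^2 t) - 1) = 9*(exp(49*t/25) - 1)*exp(8*t)/25.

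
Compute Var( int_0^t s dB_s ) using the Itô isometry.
Var = t^3/3

The Itô integral of a deterministic integrand f(s) has mean 0 because each increment f(s) * (B_{s+ds} - B_s) has mean 0. By the Itô isometry:
  Var( int_0^t f(s) dB_s ) = E[ (int_0^t f(s) dB_s)^2 ] = int_0^t f(s)^2 ds.
Here f(s) = s, so f(s)^2 = s^2. Integrate:
  int_0^t (s^2) ds = t^3/3.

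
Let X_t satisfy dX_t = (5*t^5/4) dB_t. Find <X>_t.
<X>_t = 25*t^11/176

For an Itô process dX_t = a(t) dt + b(t) dB_t, the quadratic variation is <X>_t = int_0^t b(s)^2 ds (the drift term does not contribute). Here b(s) = 5*s^5/4, so
  b(s)^2 = 25*s^10/16.
Integrating from 0 to t:
  <X>_t = int_0^t (25*s^10/16) ds = 25*t^11/176.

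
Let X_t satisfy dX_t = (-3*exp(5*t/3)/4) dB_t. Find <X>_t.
<X>_t = 27*exp(10*t/3)/160 - 27/160

For an Itô process dX_t = a(t) dt + b(t) dB_t, the quadratic variation is <X>_t = int_0^t b(s)^2 ds (the drift term does not contribute). Here b(s) = -3*exp(5*s/3)/4, so
  b(s)^2 = 9*exp(10*s/3)/16.
Integrating from 0 to t:
  <X>_t = int_0^t (9*exp(10*s/3)/16) ds = 27*exp(10*t/3)/160 - 27/160.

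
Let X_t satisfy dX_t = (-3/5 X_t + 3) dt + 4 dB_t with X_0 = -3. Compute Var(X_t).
Var(X_t) = 40/3 - 40*exp(-6*t/5)/3

The variance V(t) = Var(X_t) satisfies V'(t) = 2 a V(t) + c^2 with V(0) = 0 (drift coefficient is linear in X, diffusion is constant). With a = -3/5, c = 4, the solution is
  V(t) = (c^2 / (2 a)) * (exp(2 a t) - 1)
       = (4^2 / (2*(-3/5))) * (exp((-6/5) t) - 1)
       = 40/3 - 40*exp(-6*t/5)/3.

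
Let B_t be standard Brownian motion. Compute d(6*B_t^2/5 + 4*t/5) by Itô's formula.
d(6*B_t^2/5 + 4*t/5) = (2) dt + (12*B_t/5) dB_t

Itô's formula for f(t, x): d f(t, B_t) = (f_t + (1/2) f_xx) dt + f_x dB_t. Compute partials of f(t, x) = 4*t/5 + 6*x^2/5:
  f_t(t,x)  = 4/5
  f_x(t,x)  = 12*x/5
  f_xx(t,x) = 12/5
Assemble drift = f_t + (1/2) f_xx = 2 and diffusion = f_x = 12*x/5. Substituting x = B_t:
  d(6*B_t^2/5 + 4*t/5) = (2) dt + (12*B_t/5) dB_t.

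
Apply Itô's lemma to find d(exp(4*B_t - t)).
d(exp(4*B_t - t)) = (7*exp(4*B_t - t)) dt + (4*exp(4*B_t - t)) dB_t

Itô's formula for f(t, x): d f(t, B_t) = (f_t + (1/2) f_xx) dt + f_x dB_t. Compute partials of f(t, x) = exp(-t + 4*x):
  f_t(t,x)  = -exp(-t + 4*x)
  f_x(t,x)  = 4*exp(-t + 4*x)
  f_xx(t,x) = 16*exp(-t + 4*x)
Assemble drift = f_t + (1/2) f_xx = 7*exp(-t + 4*x) and diffusion = f_x = 4*exp(-t + 4*x). Substituting x = B_t:
  d(exp(4*B_t - t)) = (7*exp(4*B_t - t)) dt + (4*exp(4*B_t - t)) dB_t.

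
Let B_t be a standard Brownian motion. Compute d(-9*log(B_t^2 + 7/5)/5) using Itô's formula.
d(-9*log(B_t^2 + 7/5)/5) = (9*(5*B_t^2 - 7)/(5*B_t^2 + 7)^2) dt + (-18*B_t/(5*B_t^2 + 7)) dB_t

Itô's formula for f(B_t) gives d f(B_t) = f'(B_t) dB_t + (1/2) f''(B_t) dt. Compute derivatives of f(x) = -9*log(x^2 + 7/5)/5:
  f'(x)  = -18*x/(5*x^2 + 7)
  f''(x) = 18*(5*x^2 - 7)/(5*x^2 + 7)^2
Substitute x = B_t and multiply the f'' term by 1/2:
  drift     = (1/2) * (18*(5*x^2 - 7)/(5*x^2 + 7)^2) evaluated at B_t = 9*(5*B_t^2 - 7)/(5*B_t^2 + 7)^2
  diffusion = (-18*x/(5*x^2 + 7)) evaluated at B_t = -18*B_t/(5*B_t^2 + 7)
Therefore d(-9*log(B_t^2 + 7/5)/5) = (9*(5*B_t^2 - 7)/(5*B_t^2 + 7)^2) dt + (-18*B_t/(5*B_t^2 + 7)) dB_t.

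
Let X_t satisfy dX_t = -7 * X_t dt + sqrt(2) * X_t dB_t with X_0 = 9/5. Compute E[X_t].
E[X_t] = 9*exp(-7*t)/5

For GBM dX = mu X dt + sigma X dB with X_0 = x_0, apply Itô to Y = log X: dY = (mu - sigma^2/2) dt + sigma dB, so Y_t = log(x_0) + (mu - sigma^2/2) t + sigma B_t and hence X_t = x_0 * exp((mu - sigma^2/2) t + sigma B_t).
With mu = -7, sigma = sqrt(2), x_0 = 9/5, this gives:
  X_t = 9/5 * exp((-8) * t + (sqrt(2)) * B_t).
Since sigma*B_t ~ Normal(0, sigma^2 t), E[exp(sigma*B_t)] = exp(sigma^2 t / 2); so E[X_t] = x_0 * exp((mu - sigma^2/2) t) * exp(sigma^2 t / 2) = x_0 * exp(mu t) = 9*exp(-7*t)/5.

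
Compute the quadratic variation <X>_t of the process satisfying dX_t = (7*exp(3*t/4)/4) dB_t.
<X>_t = 49*exp(3*t/2)/24 - 49/24

For an Itô process dX_t = a(t) dt + b(t) dB_t, the quadratic variation is <X>_t = int_0^t b(s)^2 ds (the drift term does not contribute). Here b(s) = 7*exp(3*s/4)/4, so
  b(s)^2 = 49*exp(3*s/2)/16.
Integrating from 0 to t:
  <X>_t = int_0^t (49*exp(3*s/2)/16) ds = 49*exp(3*t/2)/24 - 49/24.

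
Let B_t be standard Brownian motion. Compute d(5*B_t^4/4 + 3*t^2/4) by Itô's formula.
d(5*B_t^4/4 + 3*t^2/4) = (15*B_t^2/2 + 3*t/2) dt + (5*B_t^3) dB_t

Itô's formula for f(t, x): d f(t, B_t) = (f_t + (1/2) f_xx) dt + f_x dB_t. Compute partials of f(t, x) = 3*t^2/4 + 5*x^4/4:
  f_t(t,x)  = 3*t/2
  f_x(t,x)  = 5*x^3
  f_xx(t,x) = 15*x^2
Assemble drift = f_t + (1/2) f_xx = 3*t/2 + 15*x^2/2 and diffusion = f_x = 5*x^3. Substituting x = B_t:
  d(5*B_t^4/4 + 3*t^2/4) = (15*B_t^2/2 + 3*t/2) dt + (5*B_t^3) dB_t.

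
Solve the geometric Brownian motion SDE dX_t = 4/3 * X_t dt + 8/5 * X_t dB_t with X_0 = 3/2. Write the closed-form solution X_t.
X_t = 3/2 * exp((4/75) * t + (8/5) * B_t)

For GBM dX = mu X dt + sigma X dB with X_0 = x_0, apply Itô to Y = log X: dY = (mu - sigma^2/2) dt + sigma dB, so Y_t = log(x_0) + (mu - sigma^2/2) t + sigma B_t and hence X_t = x_0 * exp((mu - sigma^2/2) t + sigma B_t).
With mu = 4/3, sigma = 8/5, x_0 = 3/2, this gives:
  X_t = 3/2 * exp((4/75) * t + (8/5) * B_t).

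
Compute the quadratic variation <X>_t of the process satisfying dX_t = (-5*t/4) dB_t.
<X>_t = 25*t^3/48

For an Itô process dX_t = a(t) dt + b(t) dB_t, the quadratic variation is <X>_t = int_0^t b(s)^2 ds (the drift term does not contribute). Here b(s) = -5*s/4, so
  b(s)^2 = 25*s^2/16.
Integrating from 0 to t:
  <X>_t = int_0^t (25*s^2/16) ds = 25*t^3/48.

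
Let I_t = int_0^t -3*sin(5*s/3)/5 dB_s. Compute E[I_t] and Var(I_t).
E[I_t] = 0; Var(I_t) = 9*t/50 - 27*sin(10*t/3)/500

The Itô integral of a deterministic integrand f(s) has mean 0 because each increment f(s) * (B_{s+ds} - B_s) has mean 0. By the Itô isometry:
  Var( int_0^t f(s) dB_s ) = E[ (int_0^t f(s) dB_s)^2 ] = int_0^t f(s)^2 ds.
Here f(s) = -3*sin(5*s/3)/5, so f(s)^2 = 9*sin(5*s/3)^2/25. Integrate:
  int_0^t (9*sin(5*s/3)^2/25) ds = 9*t/50 - 27*sin(10*t/3)/500.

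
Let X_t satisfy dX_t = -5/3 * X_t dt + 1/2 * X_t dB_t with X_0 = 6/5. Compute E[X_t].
E[X_t] = 6*exp(-5*t/3)/5

For GBM dX = mu X dt + sigma X dB with X_0 = x_0, apply Itô to Y = log X: dY = (mu - sigma^2/2) dt + sigma dB, so Y_t = log(x_0) + (mu - sigma^2/2) t + sigma B_t and hence X_t = x_0 * exp((mu - sigma^2/2) t + sigma B_t).
With mu = -5/3, sigma = 1/2, x_0 = 6/5, this gives:
  X_t = 6/5 * exp((-43/24) * t + (1/2) * B_t).
Since sigma*B_t ~ Normal(0, sigma^2 t), E[exp(sigma*B_t)] = exp(sigma^2 t / 2); so E[X_t] = x_0 * exp((mu - sigma^2/2) t) * exp(sigma^2 t / 2) = x_0 * exp(mu t) = 6*exp(-5*t/3)/5.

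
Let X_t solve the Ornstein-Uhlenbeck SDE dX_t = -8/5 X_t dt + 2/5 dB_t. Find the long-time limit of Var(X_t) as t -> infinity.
lim Var(X_t) = 1/20

The OU SDE dX = -theta X dt + sigma dB admits the integrating factor exp(theta t): d(exp(theta t) X_t) = sigma exp(theta t) dB_t. Integrating from 0 to t gives X_t = x_0 * exp(-theta t) + sigma * int_0^t exp(-theta (t-s)) dB_s for any initial x_0. The Itô integral has variance (by the Itô isometry) sigma^2 * int_0^t exp(-2 theta (t - s)) ds = sigma^2 * (1 - exp(-2 theta t)) / (2 theta), independent of x_0.
With theta = 8/5, sigma = 2/5:
  Var(X_t) = (2/5)^2 * (1 - exp(-2*8/5 t)) / (2 * 8/5) = 1/20 - exp(-16*t/5)/20.
As t -> infinity, exp(-2*8/5 t) -> 0, so the stationary variance is sigma^2 / (2 theta) = 1/20.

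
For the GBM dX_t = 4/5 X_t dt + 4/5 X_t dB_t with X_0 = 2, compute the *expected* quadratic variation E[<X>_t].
E[<X>_t] = 8*exp(56*t/25)/7 - 8/7

<X>_t = int_0^t ((4/5) * X_s)^2 ds. Taking expectation inside the integral: E[<X>_t] = (4/5)^2 * int_0^t E[X_s^2] ds. For GBM, E[X_s^2] = x_0^2 * exp((2 mu + sigma^2) s). Integrating:
  E[<X>_t] = (4/5)^2 * 2^2 * (exp((2*(4/5) + (4/5)^2) t) - 1) / (2*(4/5) + (4/5)^2)
           = (4/5)^2 * 2^2 * (exp((56/25) t) - 1) / (56/25) = 8*exp(56*t/25)/7 - 8/7.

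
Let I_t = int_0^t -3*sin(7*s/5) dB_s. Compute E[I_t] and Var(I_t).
E[I_t] = 0; Var(I_t) = 9*t/2 - 45*sin(14*t/5)/28

The Itô integral of a deterministic integrand f(s) has mean 0 because each increment f(s) * (B_{s+ds} - B_s) has mean 0. By the Itô isometry:
  Var( int_0^t f(s) dB_s ) = E[ (int_0^t f(s) dB_s)^2 ] = int_0^t f(s)^2 ds.
Here f(s) = -3*sin(7*s/5), so f(s)^2 = 9*sin(7*s/5)^2. Integrate:
  int_0^t (9*sin(7*s/5)^2) ds = 9*t/2 - 45*sin(14*t/5)/28.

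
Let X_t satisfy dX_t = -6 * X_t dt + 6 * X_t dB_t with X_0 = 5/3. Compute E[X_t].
E[X_t] = 5*exp(-6*t)/3

For GBM dX = mu X dt + sigma X dB with X_0 = x_0, apply Itô to Y = log X: dY = (mu - sigma^2/2) dt + sigma dB, so Y_t = log(x_0) + (mu - sigma^2/2) t + sigma B_t and hence X_t = x_0 * exp((mu - sigma^2/2) t + sigma B_t).
With mu = -6, sigma = 6, x_0 = 5/3, this gives:
  X_t = 5/3 * exp((-24) * t + (6) * B_t).
Since sigma*B_t ~ Normal(0, sigma^2 t), E[exp(sigma*B_t)] = exp(sigma^2 t / 2); so E[X_t] = x_0 * exp((mu - sigma^2/2) t) * exp(sigma^2 t / 2) = x_0 * exp(mu t) = 5*exp(-6*t)/3.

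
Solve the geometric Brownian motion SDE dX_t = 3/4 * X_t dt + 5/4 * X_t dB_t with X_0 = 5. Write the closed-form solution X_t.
X_t = 5 * exp((-1/32) * t + (5/4) * B_t)

For GBM dX = mu X dt + sigma X dB with X_0 = x_0, apply Itô to Y = log X: dY = (mu - sigma^2/2) dt + sigma dB, so Y_t = log(x_0) + (mu - sigma^2/2) t + sigma B_t and hence X_t = x_0 * exp((mu - sigma^2/2) t + sigma B_t).
With mu = 3/4, sigma = 5/4, x_0 = 5, this gives:
  X_t = 5 * exp((-1/32) * t + (5/4) * B_t).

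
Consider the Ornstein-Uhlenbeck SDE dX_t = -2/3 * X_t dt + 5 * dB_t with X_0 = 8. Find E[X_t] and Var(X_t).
E[X_t] = 8*exp(-2*t/3); Var(X_t) = 75/4 - 75*exp(-4*t/3)/4

The OU SDE dX = -theta X dt + sigma dB admits the integrating factor exp(theta t): d(exp(theta t) X_t) = sigma exp(theta t) dB_t. Integrating from 0 to t:
  X_t = x_0 * exp(-theta t) + sigma * int_0^t exp(-theta (t-s)) dB_s.
The Itô integral has mean 0 and (by the Itô isometry) variance sigma^2 * int_0^t exp(-2 theta (t - s)) ds = sigma^2 * (1 - exp(-2 theta t)) / (2 theta).
With theta = 2/3, sigma = 5, x_0 = 8:
  E[X_t] = 8 * exp(-2/3 t) = 8*exp(-2*t/3)
  Var(X_t) = (5)^2 * (1 - exp(-2*2/3 t)) / (2 * 2/3) = 75/4 - 75*exp(-4*t/3)/4.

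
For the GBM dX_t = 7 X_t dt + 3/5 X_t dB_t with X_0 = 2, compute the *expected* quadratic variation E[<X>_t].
E[<X>_t] = 36*exp(359*t/25)/359 - 36/359

<X>_t = int_0^t ((3/5) * X_s)^2 ds. Taking expectation inside the integral: E[<X>_t] = (3/5)^2 * int_0^t E[X_s^2] ds. For GBM, E[X_s^2] = x_0^2 * exp((2 mu + sigma^2) s). Integrating:
  E[<X>_t] = (3/5)^2 * 2^2 * (exp((2*7 + (3/5)^2) t) - 1) / (2*7 + (3/5)^2)
           = (3/5)^2 * 2^2 * (exp((359/25) t) - 1) / (359/25) = 36*exp(359*t/25)/359 - 36/359.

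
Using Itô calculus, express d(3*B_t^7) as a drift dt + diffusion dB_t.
d(3*B_t^7) = (63*B_t^5) dt + (21*B_t^6) dB_t

Itô's formula for f(B_t) gives d f(B_t) = f'(B_t) dB_t + (1/2) f''(B_t) dt. Compute derivatives of f(x) = 3*x^7:
  f'(x)  = 21*x^6
  f''(x) = 126*x^5
Substitute x = B_t and multiply the f'' term by 1/2:
  drift     = (1/2) * (126*x^5) evaluated at B_t = 63*B_t^5
  diffusion = (21*x^6) evaluated at B_t = 21*B_t^6
Therefore d(3*B_t^7) = (63*B_t^5) dt + (21*B_t^6) dB_t.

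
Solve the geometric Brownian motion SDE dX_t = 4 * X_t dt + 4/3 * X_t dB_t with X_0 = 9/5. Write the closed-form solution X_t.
X_t = 9/5 * exp((28/9) * t + (4/3) * B_t)

For GBM dX = mu X dt + sigma X dB with X_0 = x_0, apply Itô to Y = log X: dY = (mu - sigma^2/2) dt + sigma dB, so Y_t = log(x_0) + (mu - sigma^2/2) t + sigma B_t and hence X_t = x_0 * exp((mu - sigma^2/2) t + sigma B_t).
With mu = 4, sigma = 4/3, x_0 = 9/5, this gives:
  X_t = 9/5 * exp((28/9) * t + (4/3) * B_t).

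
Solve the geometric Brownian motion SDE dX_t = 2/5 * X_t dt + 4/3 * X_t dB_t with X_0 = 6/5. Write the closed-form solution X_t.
X_t = 6/5 * exp((-22/45) * t + (4/3) * B_t)

For GBM dX = mu X dt + sigma X dB with X_0 = x_0, apply Itô to Y = log X: dY = (mu - sigma^2/2) dt + sigma dB, so Y_t = log(x_0) + (mu - sigma^2/2) t + sigma B_t and hence X_t = x_0 * exp((mu - sigma^2/2) t + sigma B_t).
With mu = 2/5, sigma = 4/3, x_0 = 6/5, this gives:
  X_t = 6/5 * exp((-22/45) * t + (4/3) * B_t).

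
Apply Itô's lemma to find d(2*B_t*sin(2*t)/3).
d(2*B_t*sin(2*t)/3) = (4*B_t*cos(2*t)/3) dt + (2*sin(2*t)/3) dB_t

Itô's formula for f(t, x): d f(t, B_t) = (f_t + (1/2) f_xx) dt + f_x dB_t. Compute partials of f(t, x) = 2*x*sin(2*t)/3:
  f_t(t,x)  = 4*x*cos(2*t)/3
  f_x(t,x)  = 2*sin(2*t)/3
  f_xx(t,x) = 0
Assemble drift = f_t + (1/2) f_xx = 4*x*cos(2*t)/3 and diffusion = f_x = 2*sin(2*t)/3. Substituting x = B_t:
  d(2*B_t*sin(2*t)/3) = (4*B_t*cos(2*t)/3) dt + (2*sin(2*t)/3) dB_t.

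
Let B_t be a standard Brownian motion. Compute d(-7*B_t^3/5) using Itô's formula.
d(-7*B_t^3/5) = (-21*B_t/5) dt + (-21*B_t^2/5) dB_t

Itô's formula for f(B_t) gives d f(B_t) = f'(B_t) dB_t + (1/2) f''(B_t) dt. Compute derivatives of f(x) = -7*x^3/5:
  f'(x)  = -21*x^2/5
  f''(x) = -42*x/5
Substitute x = B_t and multiply the f'' term by 1/2:
  drift     = (1/2) * (-42*x/5) evaluated at B_t = -21*B_t/5
  diffusion = (-21*x^2/5) evaluated at B_t = -21*B_t^2/5
Therefore d(-7*B_t^3/5) = (-21*B_t/5) dt + (-21*B_t^2/5) dB_t.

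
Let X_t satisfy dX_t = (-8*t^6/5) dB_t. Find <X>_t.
<X>_t = 64*t^13/325

For an Itô process dX_t = a(t) dt + b(t) dB_t, the quadratic variation is <X>_t = int_0^t b(s)^2 ds (the drift term does not contribute). Here b(s) = -8*s^6/5, so
  b(s)^2 = 64*s^12/25.
Integrating from 0 to t:
  <X>_t = int_0^t (64*s^12/25) ds = 64*t^13/325.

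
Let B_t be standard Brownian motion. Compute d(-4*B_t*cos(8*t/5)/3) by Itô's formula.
d(-4*B_t*cos(8*t/5)/3) = (32*B_t*sin(8*t/5)/15) dt + (-4*cos(8*t/5)/3) dB_t

Itô's formula for f(t, x): d f(t, B_t) = (f_t + (1/2) f_xx) dt + f_x dB_t. Compute partials of f(t, x) = -4*x*cos(8*t/5)/3:
  f_t(t,x)  = 32*x*sin(8*t/5)/15
  f_x(t,x)  = -4*cos(8*t/5)/3
  f_xx(t,x) = 0
Assemble drift = f_t + (1/2) f_xx = 32*x*sin(8*t/5)/15 and diffusion = f_x = -4*cos(8*t/5)/3. Substituting x = B_t:
  d(-4*B_t*cos(8*t/5)/3) = (32*B_t*sin(8*t/5)/15) dt + (-4*cos(8*t/5)/3) dB_t.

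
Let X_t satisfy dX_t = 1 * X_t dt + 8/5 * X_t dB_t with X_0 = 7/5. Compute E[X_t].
E[X_t] = 7*exp(t)/5

For GBM dX = mu X dt + sigma X dB with X_0 = x_0, apply Itô to Y = log X: dY = (mu - sigma^2/2) dt + sigma dB, so Y_t = log(x_0) + (mu - sigma^2/2) t + sigma B_t and hence X_t = x_0 * exp((mu - sigma^2/2) t + sigma B_t).
With mu = 1, sigma = 8/5, x_0 = 7/5, this gives:
  X_t = 7/5 * exp((-7/25) * t + (8/5) * B_t).
Since sigma*B_t ~ Normal(0, sigma^2 t), E[exp(sigma*B_t)] = exp(sigma^2 t / 2); so E[X_t] = x_0 * exp((mu - sigma^2/2) t) * exp(sigma^2 t / 2) = x_0 * exp(mu t) = 7*exp(t)/5.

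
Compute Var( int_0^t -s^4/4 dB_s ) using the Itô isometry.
Var = t^9/144

The Itô integral of a deterministic integrand f(s) has mean 0 because each increment f(s) * (B_{s+ds} - B_s) has mean 0. By the Itô isometry:
  Var( int_0^t f(s) dB_s ) = E[ (int_0^t f(s) dB_s)^2 ] = int_0^t f(s)^2 ds.
Here f(s) = -s^4/4, so f(s)^2 = s^8/16. Integrate:
  int_0^t (s^8/16) ds = t^9/144.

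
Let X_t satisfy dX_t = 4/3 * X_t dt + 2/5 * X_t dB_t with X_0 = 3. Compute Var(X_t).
Var(X_t) = 9*(exp(4*t/25) - 1)*exp(8*t/3)

For GBM dX = mu X dt + sigma X dB with X_0 = x_0, apply Itô to Y = log X: dY = (mu - sigma^2/2) dt + sigma dB, so Y_t = log(x_0) + (mu - sigma^2/2) t + sigma B_t and hence X_t = x_0 * exp((mu - sigma^2/2) t + sigma B_t).
With mu = 4/3, sigma = 2/5, x_0 = 3, this gives:
  X_t = 3 * exp((94/75) * t + (2/5) * B_t).
Since sigma*B_t ~ Normal(0, sigma^2 t), E[exp(sigma*B_t)] = exp(sigma^2 t / 2); so E[X_t] = x_0 * exp((mu - sigma^2/2) t) * exp(sigma^2 t / 2) = x_0 * exp(mu t) = 3*exp(4*t/3).
Var(X_t) = E[X_t^2] - (E[X_t])^2 = x_0^2 * exp(2 mu t) * (exp(sigma^2 t) - 1) = 9*(exp(4*t/25) - 1)*exp(8*t/3).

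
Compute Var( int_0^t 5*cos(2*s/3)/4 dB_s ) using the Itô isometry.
Var = 25*t/32 + 75*sin(4*t/3)/128

The Itô integral of a deterministic integrand f(s) has mean 0 because each increment f(s) * (B_{s+ds} - B_s) has mean 0. By the Itô isometry:
  Var( int_0^t f(s) dB_s ) = E[ (int_0^t f(s) dB_s)^2 ] = int_0^t f(s)^2 ds.
Here f(s) = 5*cos(2*s/3)/4, so f(s)^2 = 25*cos(2*s/3)^2/16. Integrate:
  int_0^t (25*cos(2*s/3)^2/16) ds = 25*t/32 + 75*sin(4*t/3)/128.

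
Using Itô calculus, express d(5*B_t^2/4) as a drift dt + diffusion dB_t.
d(5*B_t^2/4) = (5/4) dt + (5*B_t/2) dB_t

Itô's formula for f(B_t) gives d f(B_t) = f'(B_t) dB_t + (1/2) f''(B_t) dt. Compute derivatives of f(x) = 5*x^2/4:
  f'(x)  = 5*x/2
  f''(x) = 5/2
Substitute x = B_t and multiply the f'' term by 1/2:
  drift     = (1/2) * (5/2) evaluated at B_t = 5/4
  diffusion = (5*x/2) evaluated at B_t = 5*B_t/2
Therefore d(5*B_t^2/4) = (5/4) dt + (5*B_t/2) dB_t.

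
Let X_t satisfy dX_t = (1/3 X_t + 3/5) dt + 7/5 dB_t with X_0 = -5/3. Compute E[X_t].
E[X_t] = 2*exp(t/3)/15 - 9/5

Taking expectations and using E[dB_t] = 0, the mean m(t) = E[X_t] satisfies the ODE m'(t) = a m(t) + b with m(0) = x_0. With a = 1/3, b = 3/5, x_0 = -5/3, the solution is
  m(t) = x_0 * exp(a t) + (b/a) * (exp(a t) - 1)
       = (-5/3) * exp((1/3) t) + ((3/5)/(1/3)) * (exp((1/3) t) - 1)
       = 2*exp(t/3)/15 - 9/5.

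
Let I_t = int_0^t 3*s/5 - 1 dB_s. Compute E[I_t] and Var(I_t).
E[I_t] = 0; Var(I_t) = t*(3*t^2 - 15*t + 25)/25

The Itô integral of a deterministic integrand f(s) has mean 0 because each increment f(s) * (B_{s+ds} - B_s) has mean 0. By the Itô isometry:
  Var( int_0^t f(s) dB_s ) = E[ (int_0^t f(s) dB_s)^2 ] = int_0^t f(s)^2 ds.
Here f(s) = 3*s/5 - 1, so f(s)^2 = (3*s - 5)^2/25. Integrate:
  int_0^t ((3*s - 5)^2/25) ds = t*(3*t^2 - 15*t + 25)/25.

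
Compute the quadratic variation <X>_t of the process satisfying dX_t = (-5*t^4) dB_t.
<X>_t = 25*t^9/9

For an Itô process dX_t = a(t) dt + b(t) dB_t, the quadratic variation is <X>_t = int_0^t b(s)^2 ds (the drift term does not contribute). Here b(s) = -5*s^4, so
  b(s)^2 = 25*s^8.
Integrating from 0 to t:
  <X>_t = int_0^t (25*s^8) ds = 25*t^9/9.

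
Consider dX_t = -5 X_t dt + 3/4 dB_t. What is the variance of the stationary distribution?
lim Var(X_t) = 9/160

The OU SDE dX = -theta X dt + sigma dB admits the integrating factor exp(theta t): d(exp(theta t) X_t) = sigma exp(theta t) dB_t. Integrating from 0 to t gives X_t = x_0 * exp(-theta t) + sigma * int_0^t exp(-theta (t-s)) dB_s for any initial x_0. The Itô integral has variance (by the Itô isometry) sigma^2 * int_0^t exp(-2 theta (t - s)) ds = sigma^2 * (1 - exp(-2 theta t)) / (2 theta), independent of x_0.
With theta = 5, sigma = 3/4:
  Var(X_t) = (3/4)^2 * (1 - exp(-2*5 t)) / (2 * 5) = 9/160 - 9*exp(-10*t)/160.
As t -> infinity, exp(-2*5 t) -> 0, so the stationary variance is sigma^2 / (2 theta) = 9/160.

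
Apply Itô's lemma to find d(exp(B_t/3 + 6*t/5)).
d(exp(B_t/3 + 6*t/5)) = (113*exp(B_t/3 + 6*t/5)/90) dt + (exp(B_t/3 + 6*t/5)/3) dB_t

Itô's formula for f(t, x): d f(t, B_t) = (f_t + (1/2) f_xx) dt + f_x dB_t. Compute partials of f(t, x) = exp(6*t/5 + x/3):
  f_t(t,x)  = 6*exp(6*t/5 + x/3)/5
  f_x(t,x)  = exp(6*t/5 + x/3)/3
  f_xx(t,x) = exp(6*t/5 + x/3)/9
Assemble drift = f_t + (1/2) f_xx = 113*exp(6*t/5 + x/3)/90 and diffusion = f_x = exp(6*t/5 + x/3)/3. Substituting x = B_t:
  d(exp(B_t/3 + 6*t/5)) = (113*exp(B_t/3 + 6*t/5)/90) dt + (exp(B_t/3 + 6*t/5)/3) dB_t.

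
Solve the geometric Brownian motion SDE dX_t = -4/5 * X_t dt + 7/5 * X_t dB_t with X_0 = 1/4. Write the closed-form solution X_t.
X_t = 1/4 * exp((-89/50) * t + (7/5) * B_t)

For GBM dX = mu X dt + sigma X dB with X_0 = x_0, apply Itô to Y = log X: dY = (mu - sigma^2/2) dt + sigma dB, so Y_t = log(x_0) + (mu - sigma^2/2) t + sigma B_t and hence X_t = x_0 * exp((mu - sigma^2/2) t + sigma B_t).
With mu = -4/5, sigma = 7/5, x_0 = 1/4, this gives:
  X_t = 1/4 * exp((-89/50) * t + (7/5) * B_t).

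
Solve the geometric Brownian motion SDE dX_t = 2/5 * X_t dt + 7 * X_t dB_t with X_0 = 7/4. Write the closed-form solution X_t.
X_t = 7/4 * exp((-241/10) * t + (7) * B_t)

For GBM dX = mu X dt + sigma X dB with X_0 = x_0, apply Itô to Y = log X: dY = (mu - sigma^2/2) dt + sigma dB, so Y_t = log(x_0) + (mu - sigma^2/2) t + sigma B_t and hence X_t = x_0 * exp((mu - sigma^2/2) t + sigma B_t).
With mu = 2/5, sigma = 7, x_0 = 7/4, this gives:
  X_t = 7/4 * exp((-241/10) * t + (7) * B_t).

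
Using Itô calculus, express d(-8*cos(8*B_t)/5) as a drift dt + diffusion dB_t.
d(-8*cos(8*B_t)/5) = (256*cos(8*B_t)/5) dt + (64*sin(8*B_t)/5) dB_t

Itô's formula for f(B_t) gives d f(B_t) = f'(B_t) dB_t + (1/2) f''(B_t) dt. Compute derivatives of f(x) = -8*cos(8*x)/5:
  f'(x)  = 64*sin(8*x)/5
  f''(x) = 512*cos(8*x)/5
Substitute x = B_t and multiply the f'' term by 1/2:
  drift     = (1/2) * (512*cos(8*x)/5) evaluated at B_t = 256*cos(8*B_t)/5
  diffusion = (64*sin(8*x)/5) evaluated at B_t = 64*sin(8*B_t)/5
Therefore d(-8*cos(8*B_t)/5) = (256*cos(8*B_t)/5) dt + (64*sin(8*B_t)/5) dB_t.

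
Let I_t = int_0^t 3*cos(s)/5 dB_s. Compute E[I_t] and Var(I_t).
E[I_t] = 0; Var(I_t) = 9*t/50 + 9*sin(2*t)/100

The Itô integral of a deterministic integrand f(s) has mean 0 because each increment f(s) * (B_{s+ds} - B_s) has mean 0. By the Itô isometry:
  Var( int_0^t f(s) dB_s ) = E[ (int_0^t f(s) dB_s)^2 ] = int_0^t f(s)^2 ds.
Here f(s) = 3*cos(s)/5, so f(s)^2 = 9*cos(s)^2/25. Integrate:
  int_0^t (9*cos(s)^2/25) ds = 9*t/50 + 9*sin(2*t)/100.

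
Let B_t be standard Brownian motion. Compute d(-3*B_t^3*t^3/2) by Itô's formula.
d(-3*B_t^3*t^3/2) = (9*B_t*t^2*(-B_t^2 - t)/2) dt + (-9*B_t^2*t^3/2) dB_t

Itô's formula for f(t, x): d f(t, B_t) = (f_t + (1/2) f_xx) dt + f_x dB_t. Compute partials of f(t, x) = -3*t^3*x^3/2:
  f_t(t,x)  = -9*t^2*x^3/2
  f_x(t,x)  = -9*t^3*x^2/2
  f_xx(t,x) = -9*t^3*x
Assemble drift = f_t + (1/2) f_xx = 9*t^2*x*(-t - x^2)/2 and diffusion = f_x = -9*t^3*x^2/2. Substituting x = B_t:
  d(-3*B_t^3*t^3/2) = (9*B_t*t^2*(-B_t^2 - t)/2) dt + (-9*B_t^2*t^3/2) dB_t.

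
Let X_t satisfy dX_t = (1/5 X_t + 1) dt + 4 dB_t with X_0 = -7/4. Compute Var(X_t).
Var(X_t) = 40*exp(2*t/5) - 40

The variance V(t) = Var(X_t) satisfies V'(t) = 2 a V(t) + c^2 with V(0) = 0 (drift coefficient is linear in X, diffusion is constant). With a = 1/5, c = 4, the solution is
  V(t) = (c^2 / (2 a)) * (exp(2 a t) - 1)
       = (4^2 / (2*(1/5))) * (exp((2/5) t) - 1)
       = 40*exp(2*t/5) - 40.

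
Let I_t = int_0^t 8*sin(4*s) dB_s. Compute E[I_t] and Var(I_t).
E[I_t] = 0; Var(I_t) = 32*t - 8*sin(4*t)*cos(4*t)

The Itô integral of a deterministic integrand f(s) has mean 0 because each increment f(s) * (B_{s+ds} - B_s) has mean 0. By the Itô isometry:
  Var( int_0^t f(s) dB_s ) = E[ (int_0^t f(s) dB_s)^2 ] = int_0^t f(s)^2 ds.
Here f(s) = 8*sin(4*s), so f(s)^2 = 64*sin(4*s)^2. Integrate:
  int_0^t (64*sin(4*s)^2) ds = 32*t - 8*sin(4*t)*cos(4*t).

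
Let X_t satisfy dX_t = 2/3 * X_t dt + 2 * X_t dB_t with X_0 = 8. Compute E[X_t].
E[X_t] = 8*exp(2*t/3)

For GBM dX = mu X dt + sigma X dB with X_0 = x_0, apply Itô to Y = log X: dY = (mu - sigma^2/2) dt + sigma dB, so Y_t = log(x_0) + (mu - sigma^2/2) t + sigma B_t and hence X_t = x_0 * exp((mu - sigma^2/2) t + sigma B_t).
With mu = 2/3, sigma = 2, x_0 = 8, this gives:
  X_t = 8 * exp((-4/3) * t + (2) * B_t).
Since sigma*B_t ~ Normal(0, sigma^2 t), E[exp(sigma*B_t)] = exp(sigma^2 t / 2); so E[X_t] = x_0 * exp((mu - sigma^2/2) t) * exp(sigma^2 t / 2) = x_0 * exp(mu t) = 8*exp(2*t/3).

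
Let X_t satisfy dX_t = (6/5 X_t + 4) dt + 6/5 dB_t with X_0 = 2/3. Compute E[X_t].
E[X_t] = 4*exp(6*t/5) - 10/3

Taking expectations and using E[dB_t] = 0, the mean m(t) = E[X_t] satisfies the ODE m'(t) = a m(t) + b with m(0) = x_0. With a = 6/5, b = 4, x_0 = 2/3, the solution is
  m(t) = x_0 * exp(a t) + (b/a) * (exp(a t) - 1)
       = (2/3) * exp((6/5) t) + (4/(6/5)) * (exp((6/5) t) - 1)
       = 4*exp(6*t/5) - 10/3.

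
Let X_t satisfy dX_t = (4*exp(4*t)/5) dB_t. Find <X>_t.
<X>_t = 2*exp(8*t)/25 - 2/25

For an Itô process dX_t = a(t) dt + b(t) dB_t, the quadratic variation is <X>_t = int_0^t b(s)^2 ds (the drift term does not contribute). Here b(s) = 4*exp(4*s)/5, so
  b(s)^2 = 16*exp(8*s)/25.
Integrating from 0 to t:
  <X>_t = int_0^t (16*exp(8*s)/25) ds = 2*exp(8*t)/25 - 2/25.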